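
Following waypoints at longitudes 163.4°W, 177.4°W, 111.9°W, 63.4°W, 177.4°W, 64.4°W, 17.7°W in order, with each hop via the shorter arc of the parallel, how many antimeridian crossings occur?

0

Leg 1: -163.4° → -177.4°, shortest Δλ = -14.0° (west) — does not cross 180°.
Leg 2: -177.4° → -111.9°, shortest Δλ = 65.5° (east) — does not cross 180°.
Leg 3: -111.9° → -63.4°, shortest Δλ = 48.5° (east) — does not cross 180°.
Leg 4: -63.4° → -177.4°, shortest Δλ = -114.0° (west) — does not cross 180°.
Leg 5: -177.4° → -64.4°, shortest Δλ = 113.0° (east) — does not cross 180°.
Leg 6: -64.4° → -17.7°, shortest Δλ = 46.7° (east) — does not cross 180°.
Total crossings: 0.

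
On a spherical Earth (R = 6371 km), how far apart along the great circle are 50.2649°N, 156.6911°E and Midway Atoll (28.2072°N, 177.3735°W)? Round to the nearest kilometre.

Δλ = -177.3735 − 156.6911 = -334.0646°; wrapped into (−180°, 180°]: 25.9354°.
Δφ = 28.2072 − 50.2649 = -22.0577°.
a = sin²(Δφ/2) + cos φ₁ · cos φ₂ · sin²(Δλ/2) = 0.064964.
c = 2·atan2(√a, √(1−a)) = 0.51545 rad → d = 6371·c ≈ 3283.91 km.

3284 km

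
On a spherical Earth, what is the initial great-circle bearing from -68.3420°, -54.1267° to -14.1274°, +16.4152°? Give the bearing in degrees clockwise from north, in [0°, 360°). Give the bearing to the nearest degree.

77°

Δλ = 16.4152 − -54.1267 = 70.5419°.
θ = atan2( sin Δλ · cos φ₂ , cos φ₁ · sin φ₂ − sin φ₁ · cos φ₂ · cos Δλ )
  = atan2(0.91437, 0.21016) = 77.056° → normalised to [0°, 360°): 77.056°.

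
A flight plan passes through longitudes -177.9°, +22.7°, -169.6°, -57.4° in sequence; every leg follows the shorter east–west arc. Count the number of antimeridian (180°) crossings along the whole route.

2

Leg 1: -177.9° → +22.7°, shortest Δλ = -159.4° (west) — crosses 180°.
Leg 2: +22.7° → -169.6°, shortest Δλ = 167.7° (east) — crosses 180°.
Leg 3: -169.6° → -57.4°, shortest Δλ = 112.2° (east) — does not cross 180°.
Total crossings: 2.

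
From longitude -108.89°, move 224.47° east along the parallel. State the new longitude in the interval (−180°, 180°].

Start at -108.89°; shift +224.47° → +115.58°.
+115.58° already lies in (−180°, 180°].

+115.58°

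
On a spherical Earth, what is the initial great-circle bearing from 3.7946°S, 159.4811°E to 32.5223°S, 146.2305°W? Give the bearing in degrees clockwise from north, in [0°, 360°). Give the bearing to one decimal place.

Δλ = -146.2305 − 159.4811 = -305.7116°; wrapped into (−180°, 180°]: 54.2884°.
θ = atan2( sin Δλ · cos φ₂ , cos φ₁ · sin φ₂ − sin φ₁ · cos φ₂ · cos Δλ )
  = atan2(0.68463, -0.50388) = 126.352° → normalised to [0°, 360°): 126.352°.

126.4°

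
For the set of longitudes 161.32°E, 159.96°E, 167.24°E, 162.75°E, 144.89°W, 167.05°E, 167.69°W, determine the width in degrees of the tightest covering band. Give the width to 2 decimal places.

55.15°

Sort the longitudes: -167.69°, -144.89°, +159.96°, +161.32°, +162.75°, +167.05°, +167.24°.
Eastward gaps between consecutive values (wrapping around): 22.80°, 304.85°, 1.36°, 1.43°, 4.30°, 0.19°, 25.07°.
Largest gap = 304.85° ⇒ minimal covering band is its complement: 360° − 304.85° = 55.15°.
Band runs from +159.96° eastward to -144.89°, crossing the antimeridian.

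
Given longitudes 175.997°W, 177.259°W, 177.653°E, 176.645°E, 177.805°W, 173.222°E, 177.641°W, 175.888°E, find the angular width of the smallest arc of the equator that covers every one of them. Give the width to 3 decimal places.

Sort the longitudes: -177.805°, -177.641°, -177.259°, -175.997°, +173.222°, +175.888°, +176.645°, +177.653°.
Eastward gaps between consecutive values (wrapping around): 0.164°, 0.382°, 1.262°, 349.219°, 2.666°, 0.757°, 1.008°, 4.542°.
Largest gap = 349.219° ⇒ minimal covering band is its complement: 360° − 349.219° = 10.781°.
Band runs from +173.222° eastward to -175.997°, crossing the antimeridian.

10.781°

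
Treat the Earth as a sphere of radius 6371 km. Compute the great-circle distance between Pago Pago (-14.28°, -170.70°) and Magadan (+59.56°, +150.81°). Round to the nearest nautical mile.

Δλ = 150.81 − -170.70 = 321.51°; wrapped into (−180°, 180°]: -38.49°.
Δφ = 59.56 − -14.28 = 73.84°.
a = sin²(Δφ/2) + cos φ₁ · cos φ₂ · sin²(Δλ/2) = 0.414181.
c = 2·atan2(√a, √(1−a)) = 1.39830 rad → d = 6371·c ≈ 8908.59 km ≈ 4810.26 nmi.

4810 nmi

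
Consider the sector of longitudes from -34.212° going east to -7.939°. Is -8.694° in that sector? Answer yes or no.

Band width going east from -34.212° to -7.939°: ((-7.939 − -34.212) mod 360) = 26.273°.
Offset of -8.694° east of the west edge: ((-8.694 − -34.212) mod 360) = 25.518°.
25.518° ≤ 26.273° ⇒ inside.

Yes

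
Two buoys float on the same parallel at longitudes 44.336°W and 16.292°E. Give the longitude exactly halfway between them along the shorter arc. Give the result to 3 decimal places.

Signed shortest Δλ from -44.336° to +16.292° is +60.628°.
Midpoint longitude = -44.336° + (+60.628°)/2 = -44.336° + 30.314° = -14.022°.

14.022°W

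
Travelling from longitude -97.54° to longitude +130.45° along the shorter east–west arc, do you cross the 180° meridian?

Yes

Naïve |130.45 − -97.54| = 227.99° > 180°, so the shorter arc goes the other way round — across 180°.
Signed shortest Δλ = ((130.45 − -97.54 + 180) mod 360) − 180 = -132.01°.
Going west by 132.01° from -97.54° passes through 180° before reaching +130.45°.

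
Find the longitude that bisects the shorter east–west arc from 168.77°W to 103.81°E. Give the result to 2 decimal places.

Signed shortest Δλ from -168.77° to +103.81° is -87.42°.
Midpoint longitude = -168.77° + (-87.42°)/2 = -168.77° − 43.71° = -212.48°.
Normalise into (−180°, 180°]: +147.52°.
(The naïve average (-168.77 + +103.81)/2 = -32.48° is on the wrong side of the globe.)

147.52°E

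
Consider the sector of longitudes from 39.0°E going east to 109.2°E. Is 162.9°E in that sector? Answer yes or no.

No

Band width going east from +39.0° to +109.2°: ((109.2 − 39.0) mod 360) = 70.2°.
Offset of +162.9° east of the west edge: ((162.9 − 39.0) mod 360) = 123.9°.
123.9° > 70.2° ⇒ outside.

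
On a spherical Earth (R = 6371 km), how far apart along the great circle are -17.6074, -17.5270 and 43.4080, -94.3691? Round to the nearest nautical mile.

5577 nmi

Δλ = -94.3691 − -17.5270 = -76.8421°.
Δφ = 43.4080 − -17.6074 = 61.0154°.
a = sin²(Δφ/2) + cos φ₁ · cos φ₂ · sin²(Δλ/2) = 0.525122.
c = 2·atan2(√a, √(1−a)) = 1.62106 rad → d = 6371·c ≈ 10327.79 km ≈ 5576.56 nmi.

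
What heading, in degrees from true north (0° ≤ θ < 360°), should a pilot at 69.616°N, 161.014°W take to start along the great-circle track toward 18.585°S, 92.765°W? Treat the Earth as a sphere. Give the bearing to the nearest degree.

117°

Δλ = -92.765 − -161.014 = 68.249°.
θ = atan2( sin Δλ · cos φ₂ , cos φ₁ · sin φ₂ − sin φ₁ · cos φ₂ · cos Δλ )
  = atan2(0.88037, -0.44026) = 116.569° → normalised to [0°, 360°): 116.569°.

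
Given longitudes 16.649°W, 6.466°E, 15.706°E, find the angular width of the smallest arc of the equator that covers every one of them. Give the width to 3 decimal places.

Sort the longitudes: -16.649°, +6.466°, +15.706°.
Eastward gaps between consecutive values (wrapping around): 23.115°, 9.240°, 327.645°.
Largest gap = 327.645° ⇒ minimal covering band is its complement: 360° − 327.645° = 32.355°.
Band runs from -16.649° eastward to +15.706°.

32.355°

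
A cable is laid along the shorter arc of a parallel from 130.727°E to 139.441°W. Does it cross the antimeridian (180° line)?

Yes

Naïve |-139.441 − 130.727| = 270.168° > 180°, so the shorter arc goes the other way round — across 180°.
Signed shortest Δλ = ((-139.441 − 130.727 + 180) mod 360) − 180 = 89.832°.
Going east by 89.832° from +130.727° passes through 180° before reaching -139.441°.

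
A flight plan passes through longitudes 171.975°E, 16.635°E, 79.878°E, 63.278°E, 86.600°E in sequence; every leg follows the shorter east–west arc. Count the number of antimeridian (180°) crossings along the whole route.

0

Leg 1: +171.975° → +16.635°, shortest Δλ = -155.34° (west) — does not cross 180°.
Leg 2: +16.635° → +79.878°, shortest Δλ = 63.243° (east) — does not cross 180°.
Leg 3: +79.878° → +63.278°, shortest Δλ = -16.6° (west) — does not cross 180°.
Leg 4: +63.278° → +86.600°, shortest Δλ = 23.322° (east) — does not cross 180°.
Total crossings: 0.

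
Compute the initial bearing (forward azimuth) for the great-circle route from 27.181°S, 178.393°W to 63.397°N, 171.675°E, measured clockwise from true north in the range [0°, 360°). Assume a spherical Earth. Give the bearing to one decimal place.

355.6°

Δλ = 171.675 − -178.393 = 350.068°; wrapped into (−180°, 180°]: -9.932°.
θ = atan2( sin Δλ · cos φ₂ , cos φ₁ · sin φ₂ − sin φ₁ · cos φ₂ · cos Δλ )
  = atan2(-0.07724, 0.99688) = -4.430° → normalised to [0°, 360°): 355.570°.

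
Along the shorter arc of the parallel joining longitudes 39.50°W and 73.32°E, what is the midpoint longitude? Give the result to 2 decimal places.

16.91°E

Signed shortest Δλ from -39.50° to +73.32° is +112.82°.
Midpoint longitude = -39.50° + (+112.82°)/2 = -39.50° + 56.41° = +16.91°.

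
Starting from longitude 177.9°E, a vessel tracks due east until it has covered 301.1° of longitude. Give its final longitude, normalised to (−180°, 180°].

119.0°E

Start at +177.9°; shift +301.1° → +479.0°.
+479.0° lies outside (−180°, 180°]; subtract 360° → +119.0°.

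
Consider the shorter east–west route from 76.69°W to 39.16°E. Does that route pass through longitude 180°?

Signed shortest Δλ = ((39.16 − -76.69 + 180) mod 360) − 180 = 115.85°.
Going east by 115.85° from -76.69° reaches +39.16° without touching 180°.

No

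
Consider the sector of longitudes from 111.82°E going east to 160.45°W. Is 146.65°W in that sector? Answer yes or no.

Band width going east from +111.82° to -160.45°: ((-160.45 − 111.82) mod 360) = 87.73°.
Offset of -146.65° east of the west edge: ((-146.65 − 111.82) mod 360) = 101.53°.
101.53° > 87.73° ⇒ outside.

No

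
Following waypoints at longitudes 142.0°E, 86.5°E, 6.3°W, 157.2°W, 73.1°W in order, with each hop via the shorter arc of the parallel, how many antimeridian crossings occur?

0

Leg 1: +142.0° → +86.5°, shortest Δλ = -55.5° (west) — does not cross 180°.
Leg 2: +86.5° → -6.3°, shortest Δλ = -92.8° (west) — does not cross 180°.
Leg 3: -6.3° → -157.2°, shortest Δλ = -150.9° (west) — does not cross 180°.
Leg 4: -157.2° → -73.1°, shortest Δλ = 84.1° (east) — does not cross 180°.
Total crossings: 0.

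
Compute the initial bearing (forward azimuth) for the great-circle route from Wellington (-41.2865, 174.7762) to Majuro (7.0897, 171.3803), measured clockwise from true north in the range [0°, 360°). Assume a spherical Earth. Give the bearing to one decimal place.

355.5°

Δλ = 171.3803 − 174.7762 = -3.3959°.
θ = atan2( sin Δλ · cos φ₂ , cos φ₁ · sin φ₂ − sin φ₁ · cos φ₂ · cos Δλ )
  = atan2(-0.05878, 0.74637) = -4.503° → normalised to [0°, 360°): 355.497°.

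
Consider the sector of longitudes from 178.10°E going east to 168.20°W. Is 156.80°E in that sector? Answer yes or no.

No

Band width going east from +178.10° to -168.20°: ((-168.20 − 178.10) mod 360) = 13.70°.
Offset of +156.80° east of the west edge: ((156.80 − 178.10) mod 360) = 338.70°.
338.70° > 13.70° ⇒ outside.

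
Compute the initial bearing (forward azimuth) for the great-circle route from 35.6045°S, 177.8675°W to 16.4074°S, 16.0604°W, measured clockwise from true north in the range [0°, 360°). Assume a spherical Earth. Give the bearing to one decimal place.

158.5°

Δλ = -16.0604 − -177.8675 = 161.8071°.
θ = atan2( sin Δλ · cos φ₂ , cos φ₁ · sin φ₂ − sin φ₁ · cos φ₂ · cos Δλ )
  = atan2(0.29950, -0.76022) = 158.497° → normalised to [0°, 360°): 158.497°.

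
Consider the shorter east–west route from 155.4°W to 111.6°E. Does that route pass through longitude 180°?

Naïve |111.6 − -155.4| = 267.0° > 180°, so the shorter arc goes the other way round — across 180°.
Signed shortest Δλ = ((111.6 − -155.4 + 180) mod 360) − 180 = -93.0°.
Going west by 93.0° from -155.4° passes through 180° before reaching +111.6°.

Yes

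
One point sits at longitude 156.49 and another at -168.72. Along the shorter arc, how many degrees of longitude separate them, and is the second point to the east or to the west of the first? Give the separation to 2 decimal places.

34.79° east

Raw difference: -168.72 − 156.49 = -325.21°.
Normalise into (−180°, 180°]: -325.21° + 360° = 34.79°.
Positive ⇒ the second point lies to the east; separation 34.79°.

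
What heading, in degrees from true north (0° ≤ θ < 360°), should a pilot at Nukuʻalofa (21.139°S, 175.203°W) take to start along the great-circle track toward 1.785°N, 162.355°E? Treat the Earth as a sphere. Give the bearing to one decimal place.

313.5°

Δλ = 162.355 − -175.203 = 337.558°; wrapped into (−180°, 180°]: -22.442°.
θ = atan2( sin Δλ · cos φ₂ , cos φ₁ · sin φ₂ − sin φ₁ · cos φ₂ · cos Δλ )
  = atan2(-0.38156, 0.36221) = -46.490° → normalised to [0°, 360°): 313.510°.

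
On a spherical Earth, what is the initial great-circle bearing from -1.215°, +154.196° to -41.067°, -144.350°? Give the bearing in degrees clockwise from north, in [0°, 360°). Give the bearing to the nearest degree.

134°

Δλ = -144.350 − 154.196 = -298.546°; wrapped into (−180°, 180°]: 61.454°.
θ = atan2( sin Δλ · cos φ₂ , cos φ₁ · sin φ₂ − sin φ₁ · cos φ₂ · cos Δλ )
  = atan2(0.66229, -0.64915) = 134.426° → normalised to [0°, 360°): 134.426°.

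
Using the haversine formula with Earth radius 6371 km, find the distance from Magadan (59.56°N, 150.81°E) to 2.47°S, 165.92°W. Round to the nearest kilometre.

7856 km

Δλ = -165.92 − 150.81 = -316.73°; wrapped into (−180°, 180°]: 43.27°.
Δφ = -2.47 − 59.56 = -62.03°.
a = sin²(Δφ/2) + cos φ₁ · cos φ₂ · sin²(Δλ/2) = 0.334301.
c = 2·atan2(√a, √(1−a)) = 1.23301 rad → d = 6371·c ≈ 7855.51 km.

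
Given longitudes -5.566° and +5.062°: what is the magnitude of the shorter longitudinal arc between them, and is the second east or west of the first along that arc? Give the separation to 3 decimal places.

10.628° east

Raw difference: 5.062 − -5.566 = 10.628°.
Normalise into (−180°, 180°]: 10.628° stays 10.628°.
Positive ⇒ the second point lies to the east; separation 10.628°.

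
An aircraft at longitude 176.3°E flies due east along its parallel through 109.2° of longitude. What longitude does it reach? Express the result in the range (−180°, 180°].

Start at +176.3°; shift +109.2° → +285.5°.
+285.5° lies outside (−180°, 180°]; subtract 360° → -74.5°.

74.5°W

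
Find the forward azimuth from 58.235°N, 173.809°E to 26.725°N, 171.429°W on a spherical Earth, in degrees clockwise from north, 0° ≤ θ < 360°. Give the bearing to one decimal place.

Δλ = -171.429 − 173.809 = -345.238°; wrapped into (−180°, 180°]: 14.762°.
θ = atan2( sin Δλ · cos φ₂ , cos φ₁ · sin φ₂ − sin φ₁ · cos φ₂ · cos Δλ )
  = atan2(0.22759, -0.49758) = 155.421° → normalised to [0°, 360°): 155.421°.

155.4°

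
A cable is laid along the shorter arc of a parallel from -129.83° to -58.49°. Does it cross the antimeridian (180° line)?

Signed shortest Δλ = ((-58.49 − -129.83 + 180) mod 360) − 180 = 71.34°.
Going east by 71.34° from -129.83° reaches -58.49° without touching 180°.

No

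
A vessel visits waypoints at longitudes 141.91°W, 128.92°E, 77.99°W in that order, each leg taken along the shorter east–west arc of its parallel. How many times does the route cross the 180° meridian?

Leg 1: -141.91° → +128.92°, shortest Δλ = -89.17° (west) — crosses 180°.
Leg 2: +128.92° → -77.99°, shortest Δλ = 153.09° (east) — crosses 180°.
Total crossings: 2.

2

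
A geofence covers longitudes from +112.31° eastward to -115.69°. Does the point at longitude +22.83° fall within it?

Band width going east from +112.31° to -115.69°: ((-115.69 − 112.31) mod 360) = 132.00°.
Offset of +22.83° east of the west edge: ((22.83 − 112.31) mod 360) = 270.52°.
270.52° > 132.00° ⇒ outside.

No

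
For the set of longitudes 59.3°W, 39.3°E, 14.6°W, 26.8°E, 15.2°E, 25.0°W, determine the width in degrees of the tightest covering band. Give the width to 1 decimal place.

Sort the longitudes: -59.3°, -25.0°, -14.6°, +15.2°, +26.8°, +39.3°.
Eastward gaps between consecutive values (wrapping around): 34.3°, 10.4°, 29.8°, 11.6°, 12.5°, 261.4°.
Largest gap = 261.4° ⇒ minimal covering band is its complement: 360° − 261.4° = 98.6°.
Band runs from -59.3° eastward to +39.3°.

98.6°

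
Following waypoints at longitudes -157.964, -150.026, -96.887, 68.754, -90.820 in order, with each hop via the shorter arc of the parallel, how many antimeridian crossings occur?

Leg 1: -157.964° → -150.026°, shortest Δλ = 7.938° (east) — does not cross 180°.
Leg 2: -150.026° → -96.887°, shortest Δλ = 53.139° (east) — does not cross 180°.
Leg 3: -96.887° → +68.754°, shortest Δλ = 165.641° (east) — does not cross 180°.
Leg 4: +68.754° → -90.820°, shortest Δλ = -159.574° (west) — does not cross 180°.
Total crossings: 0.

0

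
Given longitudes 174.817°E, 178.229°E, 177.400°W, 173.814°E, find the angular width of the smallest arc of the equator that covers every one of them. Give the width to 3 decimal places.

Sort the longitudes: -177.400°, +173.814°, +174.817°, +178.229°.
Eastward gaps between consecutive values (wrapping around): 351.214°, 1.003°, 3.412°, 4.371°.
Largest gap = 351.214° ⇒ minimal covering band is its complement: 360° − 351.214° = 8.786°.
Band runs from +173.814° eastward to -177.400°, crossing the antimeridian.

8.786°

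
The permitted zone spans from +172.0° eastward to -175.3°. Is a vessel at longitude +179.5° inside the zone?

Yes

Band width going east from +172.0° to -175.3°: ((-175.3 − 172.0) mod 360) = 12.7°.
Offset of +179.5° east of the west edge: ((179.5 − 172.0) mod 360) = 7.5°.
7.5° ≤ 12.7° ⇒ inside.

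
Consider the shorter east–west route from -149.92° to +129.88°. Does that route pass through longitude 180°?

Naïve |129.88 − -149.92| = 279.8° > 180°, so the shorter arc goes the other way round — across 180°.
Signed shortest Δλ = ((129.88 − -149.92 + 180) mod 360) − 180 = -80.2°.
Going west by 80.2° from -149.92° passes through 180° before reaching +129.88°.

Yes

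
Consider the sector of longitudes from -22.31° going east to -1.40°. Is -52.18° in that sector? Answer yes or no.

Band width going east from -22.31° to -1.40°: ((-1.40 − -22.31) mod 360) = 20.91°.
Offset of -52.18° east of the west edge: ((-52.18 − -22.31) mod 360) = 330.13°.
330.13° > 20.91° ⇒ outside.

No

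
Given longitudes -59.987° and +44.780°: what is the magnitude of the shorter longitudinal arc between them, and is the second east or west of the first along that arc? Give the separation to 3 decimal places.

Raw difference: 44.780 − -59.987 = 104.767°.
Normalise into (−180°, 180°]: 104.767° stays 104.767°.
Positive ⇒ the second point lies to the east; separation 104.767°.

104.767° east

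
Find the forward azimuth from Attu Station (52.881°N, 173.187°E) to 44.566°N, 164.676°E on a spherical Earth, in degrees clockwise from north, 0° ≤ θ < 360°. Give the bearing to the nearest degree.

217°

Δλ = 164.676 − 173.187 = -8.511°.
θ = atan2( sin Δλ · cos φ₂ , cos φ₁ · sin φ₂ − sin φ₁ · cos φ₂ · cos Δλ )
  = atan2(-0.10544, -0.13836) = -142.690° → normalised to [0°, 360°): 217.310°.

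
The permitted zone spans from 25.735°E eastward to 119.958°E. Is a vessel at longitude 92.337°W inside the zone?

No

Band width going east from +25.735° to +119.958°: ((119.958 − 25.735) mod 360) = 94.223°.
Offset of -92.337° east of the west edge: ((-92.337 − 25.735) mod 360) = 241.928°.
241.928° > 94.223° ⇒ outside.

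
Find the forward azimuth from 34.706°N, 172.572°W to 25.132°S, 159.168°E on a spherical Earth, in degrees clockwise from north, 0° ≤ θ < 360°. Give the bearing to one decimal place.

Δλ = 159.168 − -172.572 = 331.740°; wrapped into (−180°, 180°]: -28.260°.
θ = atan2( sin Δλ · cos φ₂ , cos φ₁ · sin φ₂ − sin φ₁ · cos φ₂ · cos Δλ )
  = atan2(-0.42865, -0.80317) = -151.911° → normalised to [0°, 360°): 208.089°.

208.1°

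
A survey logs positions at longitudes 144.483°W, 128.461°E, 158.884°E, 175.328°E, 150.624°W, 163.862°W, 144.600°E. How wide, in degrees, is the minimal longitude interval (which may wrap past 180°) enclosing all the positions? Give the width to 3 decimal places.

Sort the longitudes: -163.862°, -150.624°, -144.483°, +128.461°, +144.600°, +158.884°, +175.328°.
Eastward gaps between consecutive values (wrapping around): 13.238°, 6.141°, 272.944°, 16.139°, 14.284°, 16.444°, 20.810°.
Largest gap = 272.944° ⇒ minimal covering band is its complement: 360° − 272.944° = 87.056°.
Band runs from +128.461° eastward to -144.483°, crossing the antimeridian.

87.056°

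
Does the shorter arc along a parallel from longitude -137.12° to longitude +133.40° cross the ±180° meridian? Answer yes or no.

Naïve |133.40 − -137.12| = 270.52° > 180°, so the shorter arc goes the other way round — across 180°.
Signed shortest Δλ = ((133.40 − -137.12 + 180) mod 360) − 180 = -89.48°.
Going west by 89.48° from -137.12° passes through 180° before reaching +133.40°.

Yes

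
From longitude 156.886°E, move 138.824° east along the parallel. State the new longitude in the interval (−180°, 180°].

Start at +156.886°; shift +138.824° → +295.710°.
+295.710° lies outside (−180°, 180°]; subtract 360° → -64.290°.

64.290°W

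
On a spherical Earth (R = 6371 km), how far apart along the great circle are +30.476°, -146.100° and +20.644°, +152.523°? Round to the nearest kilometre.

6181 km

Δλ = 152.523 − -146.100 = 298.623°; wrapped into (−180°, 180°]: -61.377°.
Δφ = 20.644 − 30.476 = -9.832°.
a = sin²(Δφ/2) + cos φ₁ · cos φ₂ · sin²(Δλ/2) = 0.217420.
c = 2·atan2(√a, √(1−a)) = 0.97017 rad → d = 6371·c ≈ 6180.94 km.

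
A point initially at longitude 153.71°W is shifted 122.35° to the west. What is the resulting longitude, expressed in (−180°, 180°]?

83.94°E

Start at -153.71°; shift −122.35° → -276.06°.
-276.06° lies outside (−180°, 180°]; add 360° → +83.94°.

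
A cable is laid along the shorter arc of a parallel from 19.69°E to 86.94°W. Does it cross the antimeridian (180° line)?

No

Signed shortest Δλ = ((-86.94 − 19.69 + 180) mod 360) − 180 = -106.63°.
Going west by 106.63° from +19.69° reaches -86.94° without touching 180°.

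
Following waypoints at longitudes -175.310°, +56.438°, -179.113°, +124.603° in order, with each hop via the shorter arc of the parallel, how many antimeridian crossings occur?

3

Leg 1: -175.310° → +56.438°, shortest Δλ = -128.252° (west) — crosses 180°.
Leg 2: +56.438° → -179.113°, shortest Δλ = 124.449° (east) — crosses 180°.
Leg 3: -179.113° → +124.603°, shortest Δλ = -56.284° (west) — crosses 180°.
Total crossings: 3.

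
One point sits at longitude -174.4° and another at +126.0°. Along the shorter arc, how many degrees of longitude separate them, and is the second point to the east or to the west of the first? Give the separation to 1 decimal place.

59.6° west

Raw difference: 126.0 − -174.4 = 300.4°.
Normalise into (−180°, 180°]: 300.4° − 360° = -59.6°.
Negative ⇒ the second point lies to the west; separation 59.6°.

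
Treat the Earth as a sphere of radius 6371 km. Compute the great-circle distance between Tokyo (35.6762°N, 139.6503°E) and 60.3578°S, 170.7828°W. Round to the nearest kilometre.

11593 km

Δλ = -170.7828 − 139.6503 = -310.4331°; wrapped into (−180°, 180°]: 49.5669°.
Δφ = -60.3578 − 35.6762 = -96.0340°.
a = sin²(Δφ/2) + cos φ₁ · cos φ₂ · sin²(Δλ/2) = 0.623157.
c = 2·atan2(√a, √(1−a)) = 1.81967 rad → d = 6371·c ≈ 11593.13 km.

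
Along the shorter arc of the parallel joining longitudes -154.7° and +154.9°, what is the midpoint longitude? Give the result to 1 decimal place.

Signed shortest Δλ from -154.7° to +154.9° is -50.4°.
Midpoint longitude = -154.7° + (-50.4°)/2 = -154.7° − 25.2° = -179.9°.
(The naïve average (-154.7 + +154.9)/2 = 0.1° is on the wrong side of the globe.)

-179.9°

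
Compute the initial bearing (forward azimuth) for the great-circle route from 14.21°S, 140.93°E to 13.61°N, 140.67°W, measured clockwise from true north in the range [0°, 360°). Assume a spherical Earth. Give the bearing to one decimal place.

Δλ = -140.67 − 140.93 = -281.60°; wrapped into (−180°, 180°]: 78.40°.
θ = atan2( sin Δλ · cos φ₂ , cos φ₁ · sin φ₂ − sin φ₁ · cos φ₂ · cos Δλ )
  = atan2(0.95207, 0.27609) = 73.829° → normalised to [0°, 360°): 73.829°.

73.8°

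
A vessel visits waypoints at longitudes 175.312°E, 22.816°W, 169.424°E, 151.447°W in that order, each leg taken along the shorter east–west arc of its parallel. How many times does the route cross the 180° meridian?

3

Leg 1: +175.312° → -22.816°, shortest Δλ = 161.872° (east) — crosses 180°.
Leg 2: -22.816° → +169.424°, shortest Δλ = -167.76° (west) — crosses 180°.
Leg 3: +169.424° → -151.447°, shortest Δλ = 39.129° (east) — crosses 180°.
Total crossings: 3.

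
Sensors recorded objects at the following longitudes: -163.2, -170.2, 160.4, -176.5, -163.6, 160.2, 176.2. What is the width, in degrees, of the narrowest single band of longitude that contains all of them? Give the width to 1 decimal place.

36.6°

Sort the longitudes: -176.5°, -170.2°, -163.6°, -163.2°, +160.2°, +160.4°, +176.2°.
Eastward gaps between consecutive values (wrapping around): 6.3°, 6.6°, 0.4°, 323.4°, 0.2°, 15.8°, 7.3°.
Largest gap = 323.4° ⇒ minimal covering band is its complement: 360° − 323.4° = 36.6°.
Band runs from +160.2° eastward to -163.2°, crossing the antimeridian.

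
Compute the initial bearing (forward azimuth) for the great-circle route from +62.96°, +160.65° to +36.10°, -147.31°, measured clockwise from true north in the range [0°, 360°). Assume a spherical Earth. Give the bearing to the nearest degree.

Δλ = -147.31 − 160.65 = -307.96°; wrapped into (−180°, 180°]: 52.04°.
θ = atan2( sin Δλ · cos φ₂ , cos φ₁ · sin φ₂ − sin φ₁ · cos φ₂ · cos Δλ )
  = atan2(0.63705, -0.17482) = 105.345° → normalised to [0°, 360°): 105.345°.

105°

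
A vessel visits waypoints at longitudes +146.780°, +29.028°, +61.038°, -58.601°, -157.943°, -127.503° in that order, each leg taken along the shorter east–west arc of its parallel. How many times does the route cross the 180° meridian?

0

Leg 1: +146.780° → +29.028°, shortest Δλ = -117.752° (west) — does not cross 180°.
Leg 2: +29.028° → +61.038°, shortest Δλ = 32.01° (east) — does not cross 180°.
Leg 3: +61.038° → -58.601°, shortest Δλ = -119.639° (west) — does not cross 180°.
Leg 4: -58.601° → -157.943°, shortest Δλ = -99.342° (west) — does not cross 180°.
Leg 5: -157.943° → -127.503°, shortest Δλ = 30.44° (east) — does not cross 180°.
Total crossings: 0.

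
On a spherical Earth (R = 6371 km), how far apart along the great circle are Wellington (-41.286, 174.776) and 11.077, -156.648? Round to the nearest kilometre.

6517 km

Δλ = -156.648 − 174.776 = -331.424°; wrapped into (−180°, 180°]: 28.576°.
Δφ = 11.077 − -41.286 = 52.363°.
a = sin²(Δφ/2) + cos φ₁ · cos φ₂ · sin²(Δλ/2) = 0.239587.
c = 2·atan2(√a, √(1−a)) = 1.02298 rad → d = 6371·c ≈ 6517.39 km.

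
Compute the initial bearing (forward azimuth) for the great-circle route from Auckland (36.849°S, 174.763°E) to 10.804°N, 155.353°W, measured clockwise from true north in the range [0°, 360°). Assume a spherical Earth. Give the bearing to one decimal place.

36.5°

Δλ = -155.353 − 174.763 = -330.116°; wrapped into (−180°, 180°]: 29.884°.
θ = atan2( sin Δλ · cos φ₂ , cos φ₁ · sin φ₂ − sin φ₁ · cos φ₂ · cos Δλ )
  = atan2(0.48941, 0.66075) = 36.527° → normalised to [0°, 360°): 36.527°.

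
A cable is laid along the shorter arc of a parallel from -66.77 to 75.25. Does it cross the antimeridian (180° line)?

No

Signed shortest Δλ = ((75.25 − -66.77 + 180) mod 360) − 180 = 142.02°.
Going east by 142.02° from -66.77° reaches +75.25° without touching 180°.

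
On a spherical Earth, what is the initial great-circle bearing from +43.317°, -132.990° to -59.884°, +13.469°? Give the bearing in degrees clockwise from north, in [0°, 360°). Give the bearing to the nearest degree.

Δλ = 13.469 − -132.990 = 146.459°.
θ = atan2( sin Δλ · cos φ₂ , cos φ₁ · sin φ₂ − sin φ₁ · cos φ₂ · cos Δλ )
  = atan2(0.27723, -0.34245) = 141.008° → normalised to [0°, 360°): 141.008°.

141°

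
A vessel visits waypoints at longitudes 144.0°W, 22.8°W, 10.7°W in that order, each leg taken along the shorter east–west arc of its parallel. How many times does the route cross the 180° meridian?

Leg 1: -144.0° → -22.8°, shortest Δλ = 121.2° (east) — does not cross 180°.
Leg 2: -22.8° → -10.7°, shortest Δλ = 12.1° (east) — does not cross 180°.
Total crossings: 0.

0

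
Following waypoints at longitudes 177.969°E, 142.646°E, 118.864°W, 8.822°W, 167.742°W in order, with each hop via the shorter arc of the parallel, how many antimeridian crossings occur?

1

Leg 1: +177.969° → +142.646°, shortest Δλ = -35.323° (west) — does not cross 180°.
Leg 2: +142.646° → -118.864°, shortest Δλ = 98.49° (east) — crosses 180°.
Leg 3: -118.864° → -8.822°, shortest Δλ = 110.042° (east) — does not cross 180°.
Leg 4: -8.822° → -167.742°, shortest Δλ = -158.92° (west) — does not cross 180°.
Total crossings: 1.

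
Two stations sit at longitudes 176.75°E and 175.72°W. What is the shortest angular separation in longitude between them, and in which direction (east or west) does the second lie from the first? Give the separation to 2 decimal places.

7.53° east

Raw difference: -175.72 − 176.75 = -352.47°.
Normalise into (−180°, 180°]: -352.47° + 360° = 7.53°.
Positive ⇒ the second point lies to the east; separation 7.53°.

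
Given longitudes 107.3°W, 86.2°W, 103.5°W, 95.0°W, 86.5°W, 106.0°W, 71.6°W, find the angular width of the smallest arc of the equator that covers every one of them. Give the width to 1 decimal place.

Sort the longitudes: -107.3°, -106.0°, -103.5°, -95.0°, -86.5°, -86.2°, -71.6°.
Eastward gaps between consecutive values (wrapping around): 1.3°, 2.5°, 8.5°, 8.5°, 0.3°, 14.6°, 324.3°.
Largest gap = 324.3° ⇒ minimal covering band is its complement: 360° − 324.3° = 35.7°.
Band runs from -107.3° eastward to -71.6°.

35.7°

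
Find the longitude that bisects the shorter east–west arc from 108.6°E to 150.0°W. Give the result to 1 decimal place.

Signed shortest Δλ from +108.6° to -150.0° is +101.4°.
Midpoint longitude = +108.6° + (+101.4°)/2 = +108.6° + 50.7° = +159.3°.
(The naïve average (+108.6 + -150.0)/2 = -20.7° is on the wrong side of the globe.)

159.3°E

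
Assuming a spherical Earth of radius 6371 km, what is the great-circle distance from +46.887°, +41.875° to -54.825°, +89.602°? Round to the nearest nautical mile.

6567 nmi

Δλ = 89.602 − 41.875 = 47.727°.
Δφ = -54.825 − 46.887 = -101.712°.
a = sin²(Δφ/2) + cos φ₁ · cos φ₂ · sin²(Δλ/2) = 0.665934.
c = 2·atan2(√a, √(1−a)) = 1.90908 rad → d = 6371·c ≈ 12162.75 km ≈ 6567.36 nmi.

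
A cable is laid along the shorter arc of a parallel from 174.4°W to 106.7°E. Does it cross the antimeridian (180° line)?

Yes

Naïve |106.7 − -174.4| = 281.1° > 180°, so the shorter arc goes the other way round — across 180°.
Signed shortest Δλ = ((106.7 − -174.4 + 180) mod 360) − 180 = -78.9°.
Going west by 78.9° from -174.4° passes through 180° before reaching +106.7°.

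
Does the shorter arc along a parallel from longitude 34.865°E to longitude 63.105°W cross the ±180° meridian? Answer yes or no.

Signed shortest Δλ = ((-63.105 − 34.865 + 180) mod 360) − 180 = -97.97°.
Going west by 97.97° from +34.865° reaches -63.105° without touching 180°.

No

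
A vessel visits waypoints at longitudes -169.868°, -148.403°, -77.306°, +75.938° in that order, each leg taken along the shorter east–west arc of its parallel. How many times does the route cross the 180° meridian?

Leg 1: -169.868° → -148.403°, shortest Δλ = 21.465° (east) — does not cross 180°.
Leg 2: -148.403° → -77.306°, shortest Δλ = 71.097° (east) — does not cross 180°.
Leg 3: -77.306° → +75.938°, shortest Δλ = 153.244° (east) — does not cross 180°.
Total crossings: 0.

0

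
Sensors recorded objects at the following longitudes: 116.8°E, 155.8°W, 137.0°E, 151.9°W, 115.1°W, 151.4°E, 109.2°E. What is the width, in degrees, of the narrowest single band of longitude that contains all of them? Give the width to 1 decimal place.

135.7°

Sort the longitudes: -155.8°, -151.9°, -115.1°, +109.2°, +116.8°, +137.0°, +151.4°.
Eastward gaps between consecutive values (wrapping around): 3.9°, 36.8°, 224.3°, 7.6°, 20.2°, 14.4°, 52.8°.
Largest gap = 224.3° ⇒ minimal covering band is its complement: 360° − 224.3° = 135.7°.
Band runs from +109.2° eastward to -115.1°, crossing the antimeridian.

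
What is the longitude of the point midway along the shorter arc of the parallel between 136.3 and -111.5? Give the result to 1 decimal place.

-167.6°

Signed shortest Δλ from +136.3° to -111.5° is +112.2°.
Midpoint longitude = +136.3° + (+112.2°)/2 = +136.3° + 56.1° = +192.4°.
Normalise into (−180°, 180°]: -167.6°.
(The naïve average (+136.3 + -111.5)/2 = 12.4° is on the wrong side of the globe.)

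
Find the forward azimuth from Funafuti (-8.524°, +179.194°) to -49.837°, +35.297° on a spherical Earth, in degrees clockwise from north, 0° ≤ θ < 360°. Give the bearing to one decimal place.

204.5°

Δλ = 35.297 − 179.194 = -143.897°.
θ = atan2( sin Δλ · cos φ₂ , cos φ₁ · sin φ₂ − sin φ₁ · cos φ₂ · cos Δλ )
  = atan2(-0.38004, -0.83301) = -155.476° → normalised to [0°, 360°): 204.524°.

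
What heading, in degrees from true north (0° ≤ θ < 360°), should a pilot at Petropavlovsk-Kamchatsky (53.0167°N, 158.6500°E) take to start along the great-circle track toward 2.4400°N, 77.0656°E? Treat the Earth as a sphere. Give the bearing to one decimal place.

264.7°

Δλ = 77.0656 − 158.6500 = -81.5844°.
θ = atan2( sin Δλ · cos φ₂ , cos φ₁ · sin φ₂ − sin φ₁ · cos φ₂ · cos Δλ )
  = atan2(-0.98834, -0.09119) = -95.272° → normalised to [0°, 360°): 264.728°.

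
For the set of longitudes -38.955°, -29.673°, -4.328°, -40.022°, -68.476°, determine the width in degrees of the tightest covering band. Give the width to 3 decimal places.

Sort the longitudes: -68.476°, -40.022°, -38.955°, -29.673°, -4.328°.
Eastward gaps between consecutive values (wrapping around): 28.454°, 1.067°, 9.282°, 25.345°, 295.852°.
Largest gap = 295.852° ⇒ minimal covering band is its complement: 360° − 295.852° = 64.148°.
Band runs from -68.476° eastward to -4.328°.

64.148°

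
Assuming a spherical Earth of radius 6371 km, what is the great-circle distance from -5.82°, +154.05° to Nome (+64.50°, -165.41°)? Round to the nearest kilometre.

Δλ = -165.41 − 154.05 = -319.46°; wrapped into (−180°, 180°]: 40.54°.
Δφ = 64.50 − -5.82 = 70.32°.
a = sin²(Δφ/2) + cos φ₁ · cos φ₂ · sin²(Δλ/2) = 0.383022.
c = 2·atan2(√a, √(1−a)) = 1.33465 rad → d = 6371·c ≈ 8503.07 km.

8503 km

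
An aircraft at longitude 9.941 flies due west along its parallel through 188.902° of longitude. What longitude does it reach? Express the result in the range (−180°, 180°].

Start at +9.941°; shift −188.902° → -178.961°.
-178.961° already lies in (−180°, 180°].

-178.961°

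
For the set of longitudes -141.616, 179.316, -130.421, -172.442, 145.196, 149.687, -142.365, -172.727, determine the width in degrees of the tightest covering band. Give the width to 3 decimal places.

Sort the longitudes: -172.727°, -172.442°, -142.365°, -141.616°, -130.421°, +145.196°, +149.687°, +179.316°.
Eastward gaps between consecutive values (wrapping around): 0.285°, 30.077°, 0.749°, 11.195°, 275.617°, 4.491°, 29.629°, 7.957°.
Largest gap = 275.617° ⇒ minimal covering band is its complement: 360° − 275.617° = 84.383°.
Band runs from +145.196° eastward to -130.421°, crossing the antimeridian.

84.383°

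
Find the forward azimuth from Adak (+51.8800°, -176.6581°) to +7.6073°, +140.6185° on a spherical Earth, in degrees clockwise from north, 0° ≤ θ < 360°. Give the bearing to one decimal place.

Δλ = 140.6185 − -176.6581 = 317.2766°; wrapped into (−180°, 180°]: -42.7234°.
θ = atan2( sin Δλ · cos φ₂ , cos φ₁ · sin φ₂ − sin φ₁ · cos φ₂ · cos Δλ )
  = atan2(-0.67249, -0.49115) = -126.142° → normalised to [0°, 360°): 233.858°.

233.9°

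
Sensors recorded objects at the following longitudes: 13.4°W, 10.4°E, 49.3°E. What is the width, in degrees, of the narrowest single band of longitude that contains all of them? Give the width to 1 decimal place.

Sort the longitudes: -13.4°, +10.4°, +49.3°.
Eastward gaps between consecutive values (wrapping around): 23.8°, 38.9°, 297.3°.
Largest gap = 297.3° ⇒ minimal covering band is its complement: 360° − 297.3° = 62.7°.
Band runs from -13.4° eastward to +49.3°.

62.7°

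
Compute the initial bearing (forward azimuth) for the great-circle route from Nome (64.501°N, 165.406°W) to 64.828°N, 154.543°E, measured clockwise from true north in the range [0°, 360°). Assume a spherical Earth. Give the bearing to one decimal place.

Δλ = 154.543 − -165.406 = 319.949°; wrapped into (−180°, 180°]: -40.051°.
θ = atan2( sin Δλ · cos φ₂ , cos φ₁ · sin φ₂ − sin φ₁ · cos φ₂ · cos Δλ )
  = atan2(-0.27369, 0.09574) = -70.719° → normalised to [0°, 360°): 289.281°.

289.3°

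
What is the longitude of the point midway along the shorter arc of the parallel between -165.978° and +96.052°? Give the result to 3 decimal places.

Signed shortest Δλ from -165.978° to +96.052° is -97.970°.
Midpoint longitude = -165.978° + (-97.970°)/2 = -165.978° − 48.985° = -214.963°.
Normalise into (−180°, 180°]: +145.037°.
(The naïve average (-165.978 + +96.052)/2 = -34.963° is on the wrong side of the globe.)

+145.037°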